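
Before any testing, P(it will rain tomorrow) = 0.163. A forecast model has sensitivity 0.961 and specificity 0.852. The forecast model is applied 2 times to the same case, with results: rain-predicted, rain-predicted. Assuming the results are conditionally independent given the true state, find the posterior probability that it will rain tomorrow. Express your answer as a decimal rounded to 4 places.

Let H be the event that it will rain tomorrow; start with P(H) = 0.163. P('rain-predicted'|H) = 0.961, P('rain-predicted'|¬H) = 0.148.
Update on result 1 ('rain-predicted'): P(H) ← 0.961·0.1630 / (0.961·0.1630 + 0.148·0.8370) = 0.15664/0.28052 = 0.5584.
Update on result 2 ('rain-predicted'): P(H) ← 0.961·0.5584 / (0.961·0.5584 + 0.148·0.4416) = 0.53663/0.60198 = 0.8914.

Posterior P(H) ≈ 0.8914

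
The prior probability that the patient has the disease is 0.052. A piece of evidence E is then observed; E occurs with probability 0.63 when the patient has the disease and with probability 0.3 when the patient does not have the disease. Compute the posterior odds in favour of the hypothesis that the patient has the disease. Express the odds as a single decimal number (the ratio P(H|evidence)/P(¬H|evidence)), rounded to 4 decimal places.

Posterior odds ≈ 0.1152

Prior odds = 0.052/(1−0.052) = 0.054852. In log-odds, ln(0.054852) = -2.9031.
Add log likelihood ratio: ln(2.1000) = 0.74194.
Posterior log-odds = -2.1612, so posterior odds = exp(-2.1612) = 0.11519.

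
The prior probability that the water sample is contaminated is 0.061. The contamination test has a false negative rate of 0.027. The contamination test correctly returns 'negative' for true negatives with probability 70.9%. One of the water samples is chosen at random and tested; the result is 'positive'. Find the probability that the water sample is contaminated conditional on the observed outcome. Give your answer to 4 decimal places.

Write H for 'the water sample is contaminated'. Prior odds H:¬H = 0.061/0.939 = 0.064963. For the 'positive' outcome, the likelihood ratio is 0.973/0.291 = 3.3436.
Posterior odds = 0.064963 × 3.3436 = 0.21721, so P(H|E) = 0.21721/(1+0.21721) = 0.1785.

P(H | E) ≈ 0.1785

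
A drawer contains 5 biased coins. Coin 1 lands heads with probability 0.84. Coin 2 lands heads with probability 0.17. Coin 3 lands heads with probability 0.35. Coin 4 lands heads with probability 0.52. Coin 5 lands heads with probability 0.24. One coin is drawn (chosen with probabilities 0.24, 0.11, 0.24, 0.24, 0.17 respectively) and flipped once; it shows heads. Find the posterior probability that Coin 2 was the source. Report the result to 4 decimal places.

Posterior probability ≈ 0.0398

Tabulate prior·likelihood by source: [1] prior 0.24, lik 0.84, product 0.2016; [2] prior 0.11, lik 0.17, product 0.01870; [3] prior 0.24, lik 0.35, product 0.08400; [4] prior 0.24, lik 0.52, product 0.1248; [5] prior 0.17, lik 0.24, product 0.04080.
Normalizing constant = 0.46990; the posterior for Coin 2 is its product over the sum, 0.01870/0.46990 = 0.0398.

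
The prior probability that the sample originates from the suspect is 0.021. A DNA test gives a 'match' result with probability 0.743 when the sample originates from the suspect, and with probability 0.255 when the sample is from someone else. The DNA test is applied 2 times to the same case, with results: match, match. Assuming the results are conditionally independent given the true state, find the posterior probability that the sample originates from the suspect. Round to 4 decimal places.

Posterior P(H) ≈ 0.1541

With H the event that the sample originates from the suspect, the joint likelihood of the observed sequence is P(data|H) = 0.743·0.743 = 0.55205 and P(data|¬H) = 0.255·0.255 = 0.065025.
Bayes: P(H|data) = 0.021·0.55205 / (0.021·0.55205 + 0.979·0.065025) = 0.011593/0.075253 = 0.1541.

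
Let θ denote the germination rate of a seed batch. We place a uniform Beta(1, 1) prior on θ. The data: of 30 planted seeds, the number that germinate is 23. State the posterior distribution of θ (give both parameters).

Observing 23 successes and 7 failures updates Beta(1, 1) by adding the success and failure counts to the two shape parameters: α = 1+23 = 24, β = 1+7 = 8.

Posterior: Beta(24, 8)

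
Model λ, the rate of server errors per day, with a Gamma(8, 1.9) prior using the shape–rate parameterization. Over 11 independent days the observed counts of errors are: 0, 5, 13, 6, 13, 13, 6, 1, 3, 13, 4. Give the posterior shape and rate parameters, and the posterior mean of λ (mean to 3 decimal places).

Posterior: Gamma(shape=85, rate=12.9); mean ≈ 6.589

Total count ∑xᵢ = 77 over n = 11 days.
Gamma is conjugate to the Poisson likelihood: posterior is Gamma(shape = 8+77 = 85, rate = 1.9+11 = 12.9).
E[λ | data] = 85/12.9 = 6.589.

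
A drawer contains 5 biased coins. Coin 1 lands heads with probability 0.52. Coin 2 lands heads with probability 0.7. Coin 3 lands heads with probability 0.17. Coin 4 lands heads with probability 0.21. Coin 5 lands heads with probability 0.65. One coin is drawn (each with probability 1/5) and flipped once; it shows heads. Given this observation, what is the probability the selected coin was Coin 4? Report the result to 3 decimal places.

P(heads|C1) = 0.52; P(heads|C2) = 0.7; P(heads|C3) = 0.17; P(heads|C4) = 0.21; P(heads|C5) = 0.65.
Prior × likelihood for each source: 0.2·0.52=0.1040, 0.2·0.7=0.1400, 0.2·0.17=0.03400, 0.2·0.21=0.04200, 0.2·0.65=0.1300. Summing gives P(heads) = 0.45000.
P(Coin 4 | heads) = 0.04200 / 0.45000 = 0.093.

Posterior probability ≈ 0.093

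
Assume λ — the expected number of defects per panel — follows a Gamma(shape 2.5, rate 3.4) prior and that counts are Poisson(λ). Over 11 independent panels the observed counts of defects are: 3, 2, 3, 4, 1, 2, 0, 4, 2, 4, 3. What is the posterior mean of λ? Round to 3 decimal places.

Posterior mean ≈ 2.118

The Poisson likelihood adds the total count to the shape and the number of exposure periods to the rate. Here ∑xᵢ = 28 and n = 11, so shape 2.5→30.5 and rate 3.4→14.4.
Posterior mean = shape/rate = 30.5/14.4 = 2.118.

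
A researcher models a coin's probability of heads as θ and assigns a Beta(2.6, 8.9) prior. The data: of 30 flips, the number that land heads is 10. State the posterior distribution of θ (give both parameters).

Observing 10 successes and 20 failures updates Beta(2.6, 8.9) by adding the success and failure counts to the two shape parameters: α = 2.6+10 = 12.6, β = 8.9+20 = 28.9.

Posterior: Beta(12.6, 28.9)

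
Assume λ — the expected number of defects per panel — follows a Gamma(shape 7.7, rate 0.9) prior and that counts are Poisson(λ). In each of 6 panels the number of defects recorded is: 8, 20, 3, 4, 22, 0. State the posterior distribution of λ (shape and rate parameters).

Posterior: Gamma(shape=64.7, rate=6.9)

The Poisson likelihood adds the total count to the shape and the number of exposure periods to the rate. Here ∑xᵢ = 57 and n = 6, so shape 7.7→64.7 and rate 0.9→6.9.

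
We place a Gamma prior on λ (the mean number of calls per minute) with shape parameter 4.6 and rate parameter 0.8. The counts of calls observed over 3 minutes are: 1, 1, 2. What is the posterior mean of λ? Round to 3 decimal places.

Posterior mean ≈ 2.263

Total count ∑xᵢ = 4 over n = 3 minutes.
Gamma is conjugate to the Poisson likelihood: posterior is Gamma(shape = 4.6+4 = 8.6, rate = 0.8+3 = 3.8).
Posterior mean = shape/rate = 8.6/3.8 = 2.263.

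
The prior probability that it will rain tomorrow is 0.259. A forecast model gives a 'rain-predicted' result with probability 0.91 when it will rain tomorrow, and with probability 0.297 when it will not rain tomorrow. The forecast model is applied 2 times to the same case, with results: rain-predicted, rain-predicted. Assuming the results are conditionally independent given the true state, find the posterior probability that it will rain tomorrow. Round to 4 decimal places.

Posterior P(H) ≈ 0.7664

Let H be the event that it will rain tomorrow; start with P(H) = 0.259. P('rain-predicted'|H) = 0.91, P('rain-predicted'|¬H) = 0.297.
Update on result 1 ('rain-predicted'): P(H) ← 0.91·0.2590 / (0.91·0.2590 + 0.297·0.7410) = 0.23569/0.45577 = 0.5171.
Update on result 2 ('rain-predicted'): P(H) ← 0.91·0.5171 / (0.91·0.5171 + 0.297·0.4829) = 0.47059/0.61400 = 0.7664.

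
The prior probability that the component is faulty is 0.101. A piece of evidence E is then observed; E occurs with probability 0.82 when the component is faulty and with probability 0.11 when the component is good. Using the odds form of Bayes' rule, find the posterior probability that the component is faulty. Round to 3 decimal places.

Posterior probability ≈ 0.456

Prior odds = 0.101/(1−0.101) = 0.11235. In log-odds, ln(0.11235) = -2.1862.
Add log likelihood ratio: ln(7.4545) = 2.0088.
Posterior log-odds = -0.17734, so posterior odds = exp(-0.17734) = 0.83750. Converting, P(H|E) = 0.83750/1.8375 = 0.456.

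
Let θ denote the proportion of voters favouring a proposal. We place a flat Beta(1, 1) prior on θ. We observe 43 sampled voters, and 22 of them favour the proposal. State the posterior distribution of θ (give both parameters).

The binomial likelihood is conjugate to the Beta prior: with 22 successes and 21 failures, the posterior is Beta(1+22, 1+21) = Beta(23, 22).

Posterior: Beta(23, 22)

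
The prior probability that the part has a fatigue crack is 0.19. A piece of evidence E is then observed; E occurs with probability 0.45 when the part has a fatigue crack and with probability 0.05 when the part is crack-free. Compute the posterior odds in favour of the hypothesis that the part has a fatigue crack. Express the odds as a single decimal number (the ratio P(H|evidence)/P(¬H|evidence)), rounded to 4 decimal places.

Prior odds = 0.19/(1−0.19) = 0.23457. In log-odds, ln(0.23457) = -1.4500.
Add log likelihood ratio: ln(9.0000) = 2.1972.
Posterior log-odds = 0.74721, so posterior odds = exp(0.74721) = 2.1111.

Posterior odds ≈ 2.1111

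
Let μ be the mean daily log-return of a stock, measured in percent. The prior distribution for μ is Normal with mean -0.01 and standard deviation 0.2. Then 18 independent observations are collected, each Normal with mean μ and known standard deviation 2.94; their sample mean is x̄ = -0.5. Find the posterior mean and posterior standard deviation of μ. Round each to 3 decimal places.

With known σ, the Normal prior is conjugate. Weight on the data is w = (n/σ²)/(n/σ² + 1/τ₀²) = 2.08247/(2.08247+25.0000) = 0.076894.
Posterior mean = w·x̄ + (1−w)·μ₀ = 0.076894·-0.5 + 0.92311·-0.01 = -0.048. Posterior variance = 1/(2.08247+25.0000) = 0.0369243, so SD = 0.192.

Posterior mean ≈ -0.048; posterior SD ≈ 0.192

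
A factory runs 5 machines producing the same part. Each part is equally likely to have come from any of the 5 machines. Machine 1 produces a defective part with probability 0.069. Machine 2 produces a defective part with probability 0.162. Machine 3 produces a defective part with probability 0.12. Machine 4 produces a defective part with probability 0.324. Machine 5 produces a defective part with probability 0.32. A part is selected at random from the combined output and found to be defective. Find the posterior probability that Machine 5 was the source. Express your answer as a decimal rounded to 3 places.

Tabulate prior·likelihood by source: [1] prior 0.2, lik 0.069, product 0.01380; [2] prior 0.2, lik 0.162, product 0.03240; [3] prior 0.2, lik 0.12, product 0.02400; [4] prior 0.2, lik 0.324, product 0.06480; [5] prior 0.2, lik 0.32, product 0.06400.
Normalizing constant = 0.19900; the posterior for Machine 5 is its product over the sum, 0.06400/0.19900 = 0.322.

Posterior probability ≈ 0.322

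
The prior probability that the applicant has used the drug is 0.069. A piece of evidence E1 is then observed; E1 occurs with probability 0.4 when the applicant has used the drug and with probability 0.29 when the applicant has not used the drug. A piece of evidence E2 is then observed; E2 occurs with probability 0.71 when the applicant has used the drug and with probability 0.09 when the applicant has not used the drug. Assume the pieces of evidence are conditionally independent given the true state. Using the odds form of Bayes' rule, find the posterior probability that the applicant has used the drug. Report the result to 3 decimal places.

Prior odds = 0.069/(1−0.069) = 0.074114.
Likelihood ratio for E1 = 0.4/0.29 = 1.3793.
Likelihood ratio for E2 = 0.71/0.09 = 7.8889.
Posterior odds = prior odds × LR₁ × LR₂ = 0.80645.
Posterior probability = odds/(1+odds) = 0.80645/1.8064 = 0.446.

Posterior probability ≈ 0.446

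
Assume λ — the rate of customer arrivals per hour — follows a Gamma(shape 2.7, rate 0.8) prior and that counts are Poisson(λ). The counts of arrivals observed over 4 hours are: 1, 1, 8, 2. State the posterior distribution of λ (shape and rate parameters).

The Poisson likelihood adds the total count to the shape and the number of exposure periods to the rate. Here ∑xᵢ = 12 and n = 4, so shape 2.7→14.7 and rate 0.8→4.8.

Posterior: Gamma(shape=14.7, rate=4.8)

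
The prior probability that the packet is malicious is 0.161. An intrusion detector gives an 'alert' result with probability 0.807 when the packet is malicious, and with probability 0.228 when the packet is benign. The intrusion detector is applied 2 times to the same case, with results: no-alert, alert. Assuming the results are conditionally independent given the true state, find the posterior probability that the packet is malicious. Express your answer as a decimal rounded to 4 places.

With H the event that the packet is malicious, the joint likelihood of the observed sequence is P(data|H) = 0.193·0.807 = 0.15575 and P(data|¬H) = 0.772·0.228 = 0.17602.
Bayes: P(H|data) = 0.161·0.15575 / (0.161·0.15575 + 0.839·0.17602) = 0.025076/0.17275 = 0.1452.

Posterior P(H) ≈ 0.1452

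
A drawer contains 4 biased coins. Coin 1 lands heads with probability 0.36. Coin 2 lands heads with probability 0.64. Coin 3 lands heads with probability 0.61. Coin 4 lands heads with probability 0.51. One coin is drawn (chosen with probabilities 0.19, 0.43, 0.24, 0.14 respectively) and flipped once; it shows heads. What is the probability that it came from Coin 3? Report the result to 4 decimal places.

Posterior probability ≈ 0.2608

Tabulate prior·likelihood by source: [1] prior 0.19, lik 0.36, product 0.06840; [2] prior 0.43, lik 0.64, product 0.2752; [3] prior 0.24, lik 0.61, product 0.1464; [4] prior 0.14, lik 0.51, product 0.07140.
Normalizing constant = 0.56140; the posterior for Coin 3 is its product over the sum, 0.1464/0.56140 = 0.2608.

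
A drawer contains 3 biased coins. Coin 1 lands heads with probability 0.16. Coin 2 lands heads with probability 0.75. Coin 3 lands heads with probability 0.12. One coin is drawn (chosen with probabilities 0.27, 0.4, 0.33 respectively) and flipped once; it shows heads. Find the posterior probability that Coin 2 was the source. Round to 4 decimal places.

P(heads|C1) = 0.16; P(heads|C2) = 0.75; P(heads|C3) = 0.12.
Prior × likelihood for each source: 0.27·0.16=0.04320, 0.4·0.75=0.3000, 0.33·0.12=0.03960. Summing gives P(heads) = 0.38280.
P(Coin 2 | heads) = 0.3000 / 0.38280 = 0.7837.

Posterior probability ≈ 0.7837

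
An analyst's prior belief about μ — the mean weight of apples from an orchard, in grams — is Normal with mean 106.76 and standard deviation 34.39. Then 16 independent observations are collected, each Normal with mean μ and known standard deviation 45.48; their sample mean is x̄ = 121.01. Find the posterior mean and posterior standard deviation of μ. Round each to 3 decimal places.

Posterior mean ≈ 119.606; posterior SD ≈ 10.795

With known σ, the Normal prior is conjugate. Weight on the data is w = (n/σ²)/(n/σ² + 1/τ₀²) = 0.00773533/(0.00773533+0.00084554) = 0.90146.
Posterior mean = w·x̄ + (1−w)·μ₀ = 0.90146·121.01 + 0.098538·106.76 = 119.606. Posterior variance = 1/(0.00773533+0.00084554) = 116.538, so SD = 10.795.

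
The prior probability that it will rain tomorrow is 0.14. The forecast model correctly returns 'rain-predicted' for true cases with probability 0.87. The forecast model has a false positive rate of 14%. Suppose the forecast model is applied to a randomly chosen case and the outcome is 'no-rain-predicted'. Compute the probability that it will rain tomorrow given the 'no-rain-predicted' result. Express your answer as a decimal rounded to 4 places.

Write H for 'it will rain tomorrow'. Prior odds H:¬H = 0.14/0.86 = 0.16279. For the 'no-rain-predicted' outcome, the likelihood ratio is 0.13/0.86 = 0.15116.
Posterior odds = 0.16279 × 0.15116 = 0.024608, so P(H|E) = 0.024608/(1+0.024608) = 0.0240.

P(H | E) ≈ 0.0240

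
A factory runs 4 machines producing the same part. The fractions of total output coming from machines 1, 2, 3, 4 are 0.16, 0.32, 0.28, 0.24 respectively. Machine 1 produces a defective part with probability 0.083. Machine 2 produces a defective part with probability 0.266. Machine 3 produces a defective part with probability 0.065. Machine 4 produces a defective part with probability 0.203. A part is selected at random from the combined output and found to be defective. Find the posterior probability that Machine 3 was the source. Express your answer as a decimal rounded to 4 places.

Posterior probability ≈ 0.1101

Tabulate prior·likelihood by source: [1] prior 0.16, lik 0.083, product 0.01328; [2] prior 0.32, lik 0.266, product 0.08512; [3] prior 0.28, lik 0.065, product 0.01820; [4] prior 0.24, lik 0.203, product 0.04872.
Normalizing constant = 0.16532; the posterior for Machine 3 is its product over the sum, 0.01820/0.16532 = 0.1101.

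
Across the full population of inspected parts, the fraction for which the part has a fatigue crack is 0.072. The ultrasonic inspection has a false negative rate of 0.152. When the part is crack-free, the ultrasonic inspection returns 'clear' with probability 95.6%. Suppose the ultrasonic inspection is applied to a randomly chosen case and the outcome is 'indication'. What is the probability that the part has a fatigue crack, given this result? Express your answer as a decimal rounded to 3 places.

Write H for 'the part has a fatigue crack'. Prior odds H:¬H = 0.072/0.928 = 0.077586. For the 'indication' outcome, the likelihood ratio is 0.848/0.044 = 19.273.
Posterior odds = 0.077586 × 19.273 = 1.4953, so P(H|E) = 1.4953/(1+1.4953) = 0.599.

P(H | E) ≈ 0.599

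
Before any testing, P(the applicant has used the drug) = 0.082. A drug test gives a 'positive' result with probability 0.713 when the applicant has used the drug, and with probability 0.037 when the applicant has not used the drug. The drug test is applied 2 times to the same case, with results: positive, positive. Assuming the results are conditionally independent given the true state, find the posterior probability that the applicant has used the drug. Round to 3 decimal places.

With H the event that the applicant has used the drug, the joint likelihood of the observed sequence is P(data|H) = 0.713·0.713 = 0.50837 and P(data|¬H) = 0.037·0.037 = 0.0013690.
Bayes: P(H|data) = 0.082·0.50837 / (0.082·0.50837 + 0.918·0.0013690) = 0.041686/0.042943 = 0.9707.

Posterior P(H) ≈ 0.971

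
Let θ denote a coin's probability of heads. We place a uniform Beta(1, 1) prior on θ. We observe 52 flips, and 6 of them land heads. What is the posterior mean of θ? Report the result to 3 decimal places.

The binomial likelihood is conjugate to the Beta prior: with 6 successes and 46 failures, the posterior is Beta(1+6, 1+46) = Beta(7, 47).
Posterior mean = α/(α+β) = 7/54 = 0.130.

Posterior mean ≈ 0.130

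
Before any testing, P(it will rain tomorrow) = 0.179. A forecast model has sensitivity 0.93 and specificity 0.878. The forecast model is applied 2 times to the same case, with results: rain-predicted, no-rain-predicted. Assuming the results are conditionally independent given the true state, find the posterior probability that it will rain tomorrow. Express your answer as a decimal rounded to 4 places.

Posterior P(H) ≈ 0.1170

With H the event that it will rain tomorrow, the joint likelihood of the observed sequence is P(data|H) = 0.93·0.07 = 0.065100 and P(data|¬H) = 0.122·0.878 = 0.10712.
Bayes: P(H|data) = 0.179·0.065100 / (0.179·0.065100 + 0.821·0.10712) = 0.011653/0.099595 = 0.1170.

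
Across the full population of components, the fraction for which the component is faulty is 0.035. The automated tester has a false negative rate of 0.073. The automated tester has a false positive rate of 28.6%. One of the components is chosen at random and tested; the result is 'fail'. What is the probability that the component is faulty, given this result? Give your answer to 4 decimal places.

P(H | E) ≈ 0.1052

Let H be the event that the component is faulty. P(H) = 0.035, so P(¬H) = 0.965. With E the 'fail' result, P(E|H) = 0.927 and P(E|¬H) = 0.286.
P(E) = 0.927·0.035 + 0.286·0.965 = 0.032445 + 0.27599 = 0.30843.
By Bayes' theorem, P(H|E) = 0.032445 / 0.30843 = 0.1052.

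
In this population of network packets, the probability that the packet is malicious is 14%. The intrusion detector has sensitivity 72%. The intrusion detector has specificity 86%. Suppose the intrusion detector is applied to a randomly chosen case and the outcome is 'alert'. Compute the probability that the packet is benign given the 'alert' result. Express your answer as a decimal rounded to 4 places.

Write H for 'the packet is malicious'. Prior odds H:¬H = 0.14/0.86 = 0.16279. For the 'alert' outcome, the likelihood ratio is 0.72/0.14 = 5.1429.
Posterior odds = 0.16279 × 5.1429 = 0.83721, so P(H|E) = 0.83721/(1+0.83721) = 0.4557. Then P(¬H|E) = 1 − 0.4557 = 0.5443.

P(¬H | E) ≈ 0.5443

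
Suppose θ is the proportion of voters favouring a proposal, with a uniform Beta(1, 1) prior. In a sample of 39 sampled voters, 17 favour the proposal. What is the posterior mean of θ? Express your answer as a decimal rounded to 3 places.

The binomial likelihood is conjugate to the Beta prior: with 17 successes and 22 failures, the posterior is Beta(1+17, 1+22) = Beta(18, 23).
E[θ | data] = 18/(18+23) = 0.439.

Posterior mean ≈ 0.439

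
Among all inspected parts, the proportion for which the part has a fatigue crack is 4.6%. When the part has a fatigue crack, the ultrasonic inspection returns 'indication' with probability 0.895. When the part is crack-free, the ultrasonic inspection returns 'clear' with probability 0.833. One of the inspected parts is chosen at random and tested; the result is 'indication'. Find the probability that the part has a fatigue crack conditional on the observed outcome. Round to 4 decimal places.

P(H | E) ≈ 0.2053

Let H be the event that the part has a fatigue crack. P(H) = 0.046, so P(¬H) = 0.954. With E the 'indication' result, P(E|H) = 0.895 and P(E|¬H) = 0.167.
P(E) = 0.895·0.046 + 0.167·0.954 = 0.041170 + 0.15932 = 0.20049.
By Bayes' theorem, P(H|E) = 0.041170 / 0.20049 = 0.2053.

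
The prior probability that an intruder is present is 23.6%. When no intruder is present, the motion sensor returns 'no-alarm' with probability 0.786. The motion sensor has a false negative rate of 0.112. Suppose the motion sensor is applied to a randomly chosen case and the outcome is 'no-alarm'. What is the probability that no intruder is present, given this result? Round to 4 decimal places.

Write H for 'an intruder is present'. Prior odds H:¬H = 0.236/0.764 = 0.30890. For the 'no-alarm' outcome, the likelihood ratio is 0.112/0.786 = 0.14249.
Posterior odds = 0.30890 × 0.14249 = 0.044016, so P(H|E) = 0.044016/(1+0.044016) = 0.0422. Then P(¬H|E) = 1 − 0.0422 = 0.9578.

P(¬H | E) ≈ 0.9578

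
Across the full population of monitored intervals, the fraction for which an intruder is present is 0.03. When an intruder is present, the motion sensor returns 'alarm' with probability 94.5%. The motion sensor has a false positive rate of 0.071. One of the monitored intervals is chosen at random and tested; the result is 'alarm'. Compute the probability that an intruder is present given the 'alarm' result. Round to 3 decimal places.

Write H for 'an intruder is present'. Prior odds H:¬H = 0.03/0.97 = 0.030928. For the 'alarm' outcome, the likelihood ratio is 0.945/0.071 = 13.310.
Posterior odds = 0.030928 × 13.310 = 0.41165, so P(H|E) = 0.41165/(1+0.41165) = 0.292.

P(H | E) ≈ 0.292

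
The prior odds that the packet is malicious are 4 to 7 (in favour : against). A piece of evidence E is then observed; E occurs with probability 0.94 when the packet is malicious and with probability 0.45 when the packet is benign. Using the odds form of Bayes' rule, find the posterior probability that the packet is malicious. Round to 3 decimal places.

Prior odds = 4/7 = 0.57143. In log-odds, ln(0.57143) = -0.55962.
Add log likelihood ratio: ln(2.0889) = 0.73663.
Posterior log-odds = 0.17702, so posterior odds = exp(0.17702) = 1.1937. Converting, P(H|E) = 1.1937/2.1937 = 0.544.

Posterior probability ≈ 0.544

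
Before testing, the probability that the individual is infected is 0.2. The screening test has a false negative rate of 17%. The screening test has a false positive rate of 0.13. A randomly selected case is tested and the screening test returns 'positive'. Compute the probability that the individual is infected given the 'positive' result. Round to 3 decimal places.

Write H for 'the individual is infected'. Prior odds H:¬H = 0.2/0.8 = 0.25000. For the 'positive' outcome, the likelihood ratio is 0.83/0.13 = 6.3846.
Posterior odds = 0.25000 × 6.3846 = 1.5962, so P(H|E) = 1.5962/(1+1.5962) = 0.615.

P(H | E) ≈ 0.615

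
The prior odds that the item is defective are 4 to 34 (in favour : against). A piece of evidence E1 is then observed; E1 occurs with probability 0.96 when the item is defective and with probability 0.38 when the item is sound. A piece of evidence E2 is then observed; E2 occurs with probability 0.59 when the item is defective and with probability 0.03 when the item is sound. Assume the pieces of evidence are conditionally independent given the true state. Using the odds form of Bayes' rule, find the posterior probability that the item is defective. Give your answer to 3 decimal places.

Prior odds = 4/34 = 0.11765. In log-odds, ln(0.11765) = -2.1401.
Add log likelihood ratios: ln(2.5263) + ln(19.667) = 3.9057.
Posterior log-odds = 1.7656, so posterior odds = exp(1.7656) = 5.8452. Converting, P(H|E) = 5.8452/6.8452 = 0.854.

Posterior probability ≈ 0.854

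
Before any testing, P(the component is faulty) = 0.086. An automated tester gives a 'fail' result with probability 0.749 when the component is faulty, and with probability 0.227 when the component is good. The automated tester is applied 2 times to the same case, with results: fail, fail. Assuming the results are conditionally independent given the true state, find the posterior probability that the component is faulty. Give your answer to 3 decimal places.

Posterior P(H) ≈ 0.506

Let H be the event that the component is faulty; start with P(H) = 0.086. P('fail'|H) = 0.749, P('fail'|¬H) = 0.227.
Update on result 1 ('fail'): P(H) ← 0.749·0.0860 / (0.749·0.0860 + 0.227·0.9140) = 0.064414/0.27189 = 0.2369.
Update on result 2 ('fail'): P(H) ← 0.749·0.2369 / (0.749·0.2369 + 0.227·0.7631) = 0.17745/0.35067 = 0.5060.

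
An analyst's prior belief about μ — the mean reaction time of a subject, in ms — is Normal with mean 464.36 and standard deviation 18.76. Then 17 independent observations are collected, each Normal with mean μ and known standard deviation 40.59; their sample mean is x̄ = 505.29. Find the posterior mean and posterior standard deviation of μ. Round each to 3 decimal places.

Posterior mean ≈ 496.453; posterior SD ≈ 8.717

With known σ, the Normal prior is conjugate. Weight on the data is w = (n/σ²)/(n/σ² + 1/τ₀²) = 0.0103184/(0.0103184+0.00284141) = 0.78408.
Posterior mean = w·x̄ + (1−w)·μ₀ = 0.78408·505.29 + 0.21592·464.36 = 496.453. Posterior variance = 1/(0.0103184+0.00284141) = 75.9891, so SD = 8.717.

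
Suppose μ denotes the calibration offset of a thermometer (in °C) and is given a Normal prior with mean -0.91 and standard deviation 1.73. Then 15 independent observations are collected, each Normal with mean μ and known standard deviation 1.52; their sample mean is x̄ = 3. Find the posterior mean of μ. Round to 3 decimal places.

Prior precision 1/τ₀² = 1/1.73² = 0.334124; data precision n/σ² = 15/1.52² = 6.49238.
Posterior precision = 0.334124 + 6.49238 = 6.82651.
Posterior mean = (0.334124·-0.91 + 6.49238·3) / 6.82651 = 2.809.

Posterior mean ≈ 2.809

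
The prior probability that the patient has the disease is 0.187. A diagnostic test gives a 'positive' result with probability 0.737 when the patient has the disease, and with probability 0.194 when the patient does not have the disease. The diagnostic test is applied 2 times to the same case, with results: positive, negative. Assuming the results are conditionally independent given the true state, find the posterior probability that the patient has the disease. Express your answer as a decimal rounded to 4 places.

Posterior P(H) ≈ 0.2219

With H the event that the patient has the disease, the joint likelihood of the observed sequence is P(data|H) = 0.737·0.263 = 0.19383 and P(data|¬H) = 0.194·0.806 = 0.15636.
Bayes: P(H|data) = 0.187·0.19383 / (0.187·0.19383 + 0.813·0.15636) = 0.036246/0.16337 = 0.2219.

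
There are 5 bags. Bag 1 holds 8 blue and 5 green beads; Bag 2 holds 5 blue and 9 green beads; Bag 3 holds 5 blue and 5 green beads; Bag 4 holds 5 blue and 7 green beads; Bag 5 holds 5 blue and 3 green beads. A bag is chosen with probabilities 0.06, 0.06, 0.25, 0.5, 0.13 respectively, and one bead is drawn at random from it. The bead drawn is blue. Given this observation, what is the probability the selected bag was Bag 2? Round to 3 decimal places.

P(blue|Bag 1) = 0.6154; P(blue|Bag 2) = 0.3571; P(blue|Bag 3) = 0.5; P(blue|Bag 4) = 0.4167; P(blue|Bag 5) = 0.625.
Prior × likelihood for each source: 0.06·0.6154=0.03692, 0.06·0.3571=0.02143, 0.25·0.5=0.1250, 0.5·0.4167=0.2083, 0.13·0.625=0.08125. Summing gives P(blue) = 0.47293.
P(Bag 2 | blue) = 0.02143 / 0.47293 = 0.045.

Posterior probability ≈ 0.045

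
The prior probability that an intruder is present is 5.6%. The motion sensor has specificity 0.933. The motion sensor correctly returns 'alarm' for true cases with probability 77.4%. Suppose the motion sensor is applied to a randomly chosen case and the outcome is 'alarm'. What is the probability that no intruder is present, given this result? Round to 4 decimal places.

P(¬H | E) ≈ 0.5934

Write H for 'an intruder is present'. Prior odds H:¬H = 0.056/0.944 = 0.059322. For the 'alarm' outcome, the likelihood ratio is 0.774/0.067 = 11.552.
Posterior odds = 0.059322 × 11.552 = 0.68530, so P(H|E) = 0.68530/(1+0.68530) = 0.4066. Then P(¬H|E) = 1 − 0.4066 = 0.5934.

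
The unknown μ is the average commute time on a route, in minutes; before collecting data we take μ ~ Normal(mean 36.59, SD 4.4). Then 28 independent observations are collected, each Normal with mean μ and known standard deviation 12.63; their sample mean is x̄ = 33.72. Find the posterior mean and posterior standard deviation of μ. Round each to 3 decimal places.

Prior precision 1/τ₀² = 1/4.4² = 0.0516529; data precision n/σ² = 28/12.63² = 0.175530.
Posterior precision = 0.0516529 + 0.175530 = 0.227183, giving posterior SD = 1/√0.227183 = 2.098.
Posterior mean = (0.0516529·36.59 + 0.175530·33.72) / 0.227183 = 34.373.

Posterior mean ≈ 34.373; posterior SD ≈ 2.098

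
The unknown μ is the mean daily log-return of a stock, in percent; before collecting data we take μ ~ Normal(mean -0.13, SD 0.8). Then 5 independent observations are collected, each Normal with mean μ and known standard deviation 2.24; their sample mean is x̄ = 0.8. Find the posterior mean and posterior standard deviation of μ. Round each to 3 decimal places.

Prior precision 1/τ₀² = 1/0.8² = 1.56250; data precision n/σ² = 5/2.24² = 0.996492.
Posterior precision = 1.56250 + 0.996492 = 2.55899, giving posterior SD = 1/√2.55899 = 0.625.
Posterior mean = (1.56250·-0.13 + 0.996492·0.8) / 2.55899 = 0.232.

Posterior mean ≈ 0.232; posterior SD ≈ 0.625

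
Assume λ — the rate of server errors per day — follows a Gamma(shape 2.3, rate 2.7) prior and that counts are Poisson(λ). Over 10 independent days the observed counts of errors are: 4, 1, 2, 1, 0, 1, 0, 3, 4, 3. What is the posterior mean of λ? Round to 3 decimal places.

Total count ∑xᵢ = 19 over n = 10 days.
Gamma is conjugate to the Poisson likelihood: posterior is Gamma(shape = 2.3+19 = 21.3, rate = 2.7+10 = 12.7).
E[λ | data] = 21.3/12.7 = 1.677.

Posterior mean ≈ 1.677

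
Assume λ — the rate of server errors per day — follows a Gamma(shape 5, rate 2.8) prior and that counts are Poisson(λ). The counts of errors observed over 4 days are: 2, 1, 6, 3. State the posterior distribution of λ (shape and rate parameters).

Posterior: Gamma(shape=17, rate=6.8)

The Poisson likelihood adds the total count to the shape and the number of exposure periods to the rate. Here ∑xᵢ = 12 and n = 4, so shape 5→17 and rate 2.8→6.8.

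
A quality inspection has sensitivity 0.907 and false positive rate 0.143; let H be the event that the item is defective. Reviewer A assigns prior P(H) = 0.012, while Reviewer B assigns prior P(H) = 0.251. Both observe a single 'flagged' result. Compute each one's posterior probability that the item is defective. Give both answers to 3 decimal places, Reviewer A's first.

P('+'|H) = 0.907, P('+'|¬H) = 0.143.
Reviewer A: numerator 0.907·0.012 = 0.010884; evidence = 0.010884+0.143·0.988 = 0.15217; posterior = 0.072.
Reviewer B: numerator 0.907·0.251 = 0.22766; evidence = 0.22766+0.143·0.749 = 0.33476; posterior = 0.680.

Reviewer A: 0.072; Reviewer B: 0.680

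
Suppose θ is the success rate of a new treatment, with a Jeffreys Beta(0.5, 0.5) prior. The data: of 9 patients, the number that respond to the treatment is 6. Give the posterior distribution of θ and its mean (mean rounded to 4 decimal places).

Posterior: Beta(6.5, 3.5); mean ≈ 0.6500

Observing 6 successes and 3 failures updates Beta(0.5, 0.5) by adding the success and failure counts to the two shape parameters: α = 0.5+6 = 6.5, β = 0.5+3 = 3.5.
E[θ | data] = 6.5/(6.5+3.5) = 0.6500.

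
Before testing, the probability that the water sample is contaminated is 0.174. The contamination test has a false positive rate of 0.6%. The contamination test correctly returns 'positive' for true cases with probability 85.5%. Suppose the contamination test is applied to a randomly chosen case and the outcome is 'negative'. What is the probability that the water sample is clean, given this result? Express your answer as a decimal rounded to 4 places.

P(¬H | E) ≈ 0.9702

Write H for 'the water sample is contaminated'. Prior odds H:¬H = 0.174/0.826 = 0.21065. For the 'negative' outcome, the likelihood ratio is 0.145/0.994 = 0.14588.
Posterior odds = 0.21065 × 0.14588 = 0.030729, so P(H|E) = 0.030729/(1+0.030729) = 0.0298. Then P(¬H|E) = 1 − 0.0298 = 0.9702.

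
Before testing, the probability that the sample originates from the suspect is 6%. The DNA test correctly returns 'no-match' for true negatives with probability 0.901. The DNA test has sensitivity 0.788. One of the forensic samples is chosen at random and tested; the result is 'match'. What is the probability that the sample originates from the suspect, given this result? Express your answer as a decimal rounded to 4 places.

Write H for 'the sample originates from the suspect'. Prior odds H:¬H = 0.06/0.94 = 0.063830. For the 'match' outcome, the likelihood ratio is 0.788/0.099 = 7.9596.
Posterior odds = 0.063830 × 7.9596 = 0.50806, so P(H|E) = 0.50806/(1+0.50806) = 0.3369.

P(H | E) ≈ 0.3369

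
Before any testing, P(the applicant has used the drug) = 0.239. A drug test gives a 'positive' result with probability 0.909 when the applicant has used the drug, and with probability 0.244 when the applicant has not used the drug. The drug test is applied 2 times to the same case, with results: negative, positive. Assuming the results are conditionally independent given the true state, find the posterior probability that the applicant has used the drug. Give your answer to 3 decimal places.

Posterior P(H) ≈ 0.123

Let H be the event that the applicant has used the drug; start with P(H) = 0.239. P('positive'|H) = 0.909, P('positive'|¬H) = 0.244.
Update on result 1 ('negative'): P(H) ← 0.091·0.2390 / (0.091·0.2390 + 0.756·0.7610) = 0.021749/0.59707 = 0.0364.
Update on result 2 ('positive'): P(H) ← 0.909·0.0364 / (0.909·0.0364 + 0.244·0.9636) = 0.033112/0.26822 = 0.1234.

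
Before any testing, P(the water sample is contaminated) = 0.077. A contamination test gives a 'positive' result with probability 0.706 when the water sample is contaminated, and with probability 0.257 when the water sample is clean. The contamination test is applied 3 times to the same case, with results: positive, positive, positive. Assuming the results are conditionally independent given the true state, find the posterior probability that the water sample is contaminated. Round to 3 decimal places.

With H the event that the water sample is contaminated, the joint likelihood of the observed sequence is P(data|H) = 0.706·0.706·0.706 = 0.35190 and P(data|¬H) = 0.257·0.257·0.257 = 0.016975.
Bayes: P(H|data) = 0.077·0.35190 / (0.077·0.35190 + 0.923·0.016975) = 0.027096/0.042764 = 0.6336.

Posterior P(H) ≈ 0.634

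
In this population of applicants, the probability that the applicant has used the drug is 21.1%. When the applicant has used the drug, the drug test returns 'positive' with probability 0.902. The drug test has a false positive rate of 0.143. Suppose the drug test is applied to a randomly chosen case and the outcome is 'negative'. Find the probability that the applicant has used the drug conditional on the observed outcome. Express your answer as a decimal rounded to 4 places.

P(H | E) ≈ 0.0297

Let H be the event that the applicant has used the drug. P(H) = 0.211, so P(¬H) = 0.789. With E the 'negative' result, P(E|H) = 0.098 and P(E|¬H) = 0.857.
P(E) = 0.098·0.211 + 0.857·0.789 = 0.020678 + 0.67617 = 0.69685.
By Bayes' theorem, P(H|E) = 0.020678 / 0.69685 = 0.0297.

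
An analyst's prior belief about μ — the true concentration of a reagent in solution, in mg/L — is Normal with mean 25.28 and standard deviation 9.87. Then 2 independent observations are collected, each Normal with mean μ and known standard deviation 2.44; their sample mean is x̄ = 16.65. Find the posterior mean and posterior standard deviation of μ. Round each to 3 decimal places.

Prior precision 1/τ₀² = 1/9.87² = 0.0102652; data precision n/σ² = 2/2.44² = 0.335931.
Posterior precision = 0.0102652 + 0.335931 = 0.346196, giving posterior SD = 1/√0.346196 = 1.700.
Posterior mean = (0.0102652·25.28 + 0.335931·16.65) / 0.346196 = 16.906.

Posterior mean ≈ 16.906; posterior SD ≈ 1.700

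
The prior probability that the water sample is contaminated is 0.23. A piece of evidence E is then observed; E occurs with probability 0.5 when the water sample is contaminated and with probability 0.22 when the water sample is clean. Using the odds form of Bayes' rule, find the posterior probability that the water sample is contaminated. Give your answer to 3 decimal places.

Prior odds = 0.23/(1−0.23) = 0.29870. In log-odds, ln(0.29870) = -1.2083.
Add log likelihood ratio: ln(2.2727) = 0.82098.
Posterior log-odds = -0.38733, so posterior odds = exp(-0.38733) = 0.67887. Converting, P(H|E) = 0.67887/1.6789 = 0.404.

Posterior probability ≈ 0.404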